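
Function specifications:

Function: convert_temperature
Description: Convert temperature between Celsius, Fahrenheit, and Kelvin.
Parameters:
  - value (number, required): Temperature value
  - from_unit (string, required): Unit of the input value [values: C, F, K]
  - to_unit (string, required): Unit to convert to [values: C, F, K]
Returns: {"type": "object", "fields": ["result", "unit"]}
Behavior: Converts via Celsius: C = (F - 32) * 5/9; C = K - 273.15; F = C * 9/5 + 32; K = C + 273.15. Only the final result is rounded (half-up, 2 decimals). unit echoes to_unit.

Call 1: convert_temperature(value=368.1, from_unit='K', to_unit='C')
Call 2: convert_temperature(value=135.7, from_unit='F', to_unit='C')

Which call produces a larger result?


Call 1:
  To C: 368.1 - 273.15 = 94.95
  Target is C: 94.95
  Round to 2 decimals: 94.95
  -> 94.95 C
Call 2:
  To C: (135.7 - 32) * 5/9 = 57.611111
  Target is C: 57.611111
  Round to 2 decimals: 57.61
  -> 57.61 C
Call 1 (94.95 C)


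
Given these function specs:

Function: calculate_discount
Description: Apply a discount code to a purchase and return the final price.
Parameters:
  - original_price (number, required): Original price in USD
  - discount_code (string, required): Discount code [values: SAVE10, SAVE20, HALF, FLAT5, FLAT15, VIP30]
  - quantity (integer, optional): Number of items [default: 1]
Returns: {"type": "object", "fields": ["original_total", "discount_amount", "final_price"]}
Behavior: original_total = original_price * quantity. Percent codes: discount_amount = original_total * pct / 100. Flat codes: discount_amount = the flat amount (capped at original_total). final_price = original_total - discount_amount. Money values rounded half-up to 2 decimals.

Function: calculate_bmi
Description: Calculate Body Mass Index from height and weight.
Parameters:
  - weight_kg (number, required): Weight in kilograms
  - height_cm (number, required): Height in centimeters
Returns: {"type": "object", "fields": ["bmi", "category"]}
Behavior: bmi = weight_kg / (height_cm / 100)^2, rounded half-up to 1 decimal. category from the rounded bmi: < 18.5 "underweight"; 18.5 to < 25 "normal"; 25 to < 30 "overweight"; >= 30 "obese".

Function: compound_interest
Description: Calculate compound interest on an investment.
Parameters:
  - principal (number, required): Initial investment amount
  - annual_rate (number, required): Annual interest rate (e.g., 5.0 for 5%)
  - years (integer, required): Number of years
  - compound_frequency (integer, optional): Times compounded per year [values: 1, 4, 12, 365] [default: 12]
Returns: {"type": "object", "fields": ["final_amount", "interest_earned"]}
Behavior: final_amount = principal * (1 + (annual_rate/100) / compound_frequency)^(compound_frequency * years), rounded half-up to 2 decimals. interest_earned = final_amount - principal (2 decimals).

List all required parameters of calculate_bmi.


Parameters of calculate_bmi and their required/optional flag:
  weight_kg: required
  height_cm: required
height_cm, weight_kg


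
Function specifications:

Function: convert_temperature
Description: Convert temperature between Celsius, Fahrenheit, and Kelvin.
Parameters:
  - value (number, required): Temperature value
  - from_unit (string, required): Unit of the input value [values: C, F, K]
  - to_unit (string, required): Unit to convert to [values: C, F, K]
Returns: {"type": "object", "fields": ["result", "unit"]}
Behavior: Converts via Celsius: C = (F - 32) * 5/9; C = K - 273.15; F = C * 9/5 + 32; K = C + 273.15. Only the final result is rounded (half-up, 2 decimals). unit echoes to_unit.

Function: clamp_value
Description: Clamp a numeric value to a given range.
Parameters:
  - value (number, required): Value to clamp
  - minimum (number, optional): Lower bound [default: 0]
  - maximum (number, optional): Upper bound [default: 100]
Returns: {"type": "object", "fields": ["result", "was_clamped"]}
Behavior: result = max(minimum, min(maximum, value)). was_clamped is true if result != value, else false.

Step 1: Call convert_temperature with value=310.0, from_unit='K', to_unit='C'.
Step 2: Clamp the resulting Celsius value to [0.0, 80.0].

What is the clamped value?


Step 1: convert_temperature(value=310.0, from_unit=K, to_unit=C)
  To C: 310 - 273.15 = 36.85
  Target is C: 36.85
  Round to 2 decimals: 36.85
  -> result = 36.85 C
Step 2: clamp_value(value=36.85, minimum=0.0, maximum=80.0)
  result = max(0.0, min(80.0, 36.85)) = max(0.0, 36.85) = 36.85
  was_clamped = (36.85 != 36.85) = false
  -> result = 36.85
36.85


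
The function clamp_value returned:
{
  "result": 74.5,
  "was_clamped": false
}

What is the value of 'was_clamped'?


false


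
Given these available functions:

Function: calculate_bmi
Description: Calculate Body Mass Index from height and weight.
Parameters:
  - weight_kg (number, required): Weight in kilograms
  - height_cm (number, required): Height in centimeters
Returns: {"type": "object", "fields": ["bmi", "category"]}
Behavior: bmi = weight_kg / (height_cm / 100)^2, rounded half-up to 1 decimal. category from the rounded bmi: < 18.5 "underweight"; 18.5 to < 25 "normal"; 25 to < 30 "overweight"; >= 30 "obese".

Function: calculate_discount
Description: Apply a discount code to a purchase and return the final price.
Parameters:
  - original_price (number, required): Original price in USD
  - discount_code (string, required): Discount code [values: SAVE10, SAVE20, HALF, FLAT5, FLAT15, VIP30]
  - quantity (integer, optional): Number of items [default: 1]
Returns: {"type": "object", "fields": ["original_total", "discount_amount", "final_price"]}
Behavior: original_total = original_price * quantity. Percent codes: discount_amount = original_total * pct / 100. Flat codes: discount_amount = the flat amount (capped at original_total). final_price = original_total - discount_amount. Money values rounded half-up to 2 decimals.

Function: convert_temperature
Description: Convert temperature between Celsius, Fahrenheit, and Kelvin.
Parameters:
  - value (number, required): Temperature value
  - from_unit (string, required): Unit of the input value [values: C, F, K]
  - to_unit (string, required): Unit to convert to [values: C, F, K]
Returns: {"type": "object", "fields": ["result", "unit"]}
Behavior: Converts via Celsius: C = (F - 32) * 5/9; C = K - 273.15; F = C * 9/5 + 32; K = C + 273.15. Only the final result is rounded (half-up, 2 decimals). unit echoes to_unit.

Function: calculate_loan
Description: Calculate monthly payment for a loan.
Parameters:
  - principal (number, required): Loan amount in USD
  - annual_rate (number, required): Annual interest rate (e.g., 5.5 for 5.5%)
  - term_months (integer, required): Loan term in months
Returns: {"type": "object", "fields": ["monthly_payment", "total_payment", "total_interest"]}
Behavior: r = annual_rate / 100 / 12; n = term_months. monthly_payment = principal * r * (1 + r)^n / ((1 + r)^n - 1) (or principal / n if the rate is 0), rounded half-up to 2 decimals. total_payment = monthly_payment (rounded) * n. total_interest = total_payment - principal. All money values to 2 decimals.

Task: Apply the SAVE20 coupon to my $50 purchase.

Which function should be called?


The task needs a function whose description is: Apply a discount code to a purchase and return the final price.
calculate_discount


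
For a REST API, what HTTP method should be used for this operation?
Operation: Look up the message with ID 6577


GET = read, POST = create, PUT = update/replace, DELETE = remove
This operation is a read.
GET


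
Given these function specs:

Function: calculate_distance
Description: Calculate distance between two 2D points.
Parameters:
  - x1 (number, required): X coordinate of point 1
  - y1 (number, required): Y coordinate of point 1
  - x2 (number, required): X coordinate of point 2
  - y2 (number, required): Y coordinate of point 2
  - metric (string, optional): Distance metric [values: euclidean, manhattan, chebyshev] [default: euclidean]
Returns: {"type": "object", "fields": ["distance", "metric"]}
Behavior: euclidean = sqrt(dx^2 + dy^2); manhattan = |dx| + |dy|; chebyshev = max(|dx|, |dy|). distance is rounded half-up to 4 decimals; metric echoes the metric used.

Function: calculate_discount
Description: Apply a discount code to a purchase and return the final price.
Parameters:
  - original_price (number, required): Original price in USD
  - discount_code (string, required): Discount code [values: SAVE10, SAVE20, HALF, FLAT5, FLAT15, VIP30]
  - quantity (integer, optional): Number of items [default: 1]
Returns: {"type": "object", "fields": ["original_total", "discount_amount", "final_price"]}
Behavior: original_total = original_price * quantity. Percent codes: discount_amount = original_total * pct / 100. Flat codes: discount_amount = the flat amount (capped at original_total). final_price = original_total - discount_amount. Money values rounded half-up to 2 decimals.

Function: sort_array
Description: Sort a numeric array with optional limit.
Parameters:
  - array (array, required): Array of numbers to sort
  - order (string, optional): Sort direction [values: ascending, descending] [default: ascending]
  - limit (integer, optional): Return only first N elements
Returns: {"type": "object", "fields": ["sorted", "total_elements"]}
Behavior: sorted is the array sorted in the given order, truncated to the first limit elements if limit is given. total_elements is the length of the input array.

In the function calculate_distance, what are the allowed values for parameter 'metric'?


The calculate_distance spec declares:
  - metric (string, optional): Distance metric [values: euclidean, manhattan, chebyshev] [default: euclidean]
Allowed values:
euclidean, manhattan, chebyshev


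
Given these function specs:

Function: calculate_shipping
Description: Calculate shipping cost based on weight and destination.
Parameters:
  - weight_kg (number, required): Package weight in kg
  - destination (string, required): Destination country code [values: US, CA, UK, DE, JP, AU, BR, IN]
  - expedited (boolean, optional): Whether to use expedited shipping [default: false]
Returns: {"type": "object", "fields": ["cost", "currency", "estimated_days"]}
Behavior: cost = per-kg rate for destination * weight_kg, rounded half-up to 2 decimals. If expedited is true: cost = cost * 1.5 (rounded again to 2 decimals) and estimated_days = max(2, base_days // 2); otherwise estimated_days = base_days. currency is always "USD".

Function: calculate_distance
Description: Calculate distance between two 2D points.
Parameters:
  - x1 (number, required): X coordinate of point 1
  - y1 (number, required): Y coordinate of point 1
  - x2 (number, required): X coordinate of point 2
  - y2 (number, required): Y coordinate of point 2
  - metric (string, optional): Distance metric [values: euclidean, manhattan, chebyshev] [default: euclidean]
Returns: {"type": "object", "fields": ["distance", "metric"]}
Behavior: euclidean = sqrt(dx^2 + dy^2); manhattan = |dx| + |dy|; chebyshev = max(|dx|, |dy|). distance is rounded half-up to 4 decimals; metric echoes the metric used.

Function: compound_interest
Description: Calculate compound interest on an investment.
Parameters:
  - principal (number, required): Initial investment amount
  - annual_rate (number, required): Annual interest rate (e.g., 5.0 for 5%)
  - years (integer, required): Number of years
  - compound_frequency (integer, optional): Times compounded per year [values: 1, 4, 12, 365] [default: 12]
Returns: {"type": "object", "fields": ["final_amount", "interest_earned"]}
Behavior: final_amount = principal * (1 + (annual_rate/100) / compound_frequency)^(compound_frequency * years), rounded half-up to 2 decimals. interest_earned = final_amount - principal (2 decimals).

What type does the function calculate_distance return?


The calculate_distance spec declares Returns: {"type": "object", "fields": ["distance", "metric"]}
Type:
object


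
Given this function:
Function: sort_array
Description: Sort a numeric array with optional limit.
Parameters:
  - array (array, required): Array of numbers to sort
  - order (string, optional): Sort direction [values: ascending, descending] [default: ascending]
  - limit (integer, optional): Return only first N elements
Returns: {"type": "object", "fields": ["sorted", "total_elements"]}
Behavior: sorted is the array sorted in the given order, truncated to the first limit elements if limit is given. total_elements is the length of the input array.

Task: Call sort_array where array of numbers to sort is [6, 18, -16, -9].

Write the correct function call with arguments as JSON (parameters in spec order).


Mapping each described value to its parameter name:
  'Array of numbers to sort' -> array = [6, 18, -16, -9]
sort_array({"array": [6, 18, -16, -9]})


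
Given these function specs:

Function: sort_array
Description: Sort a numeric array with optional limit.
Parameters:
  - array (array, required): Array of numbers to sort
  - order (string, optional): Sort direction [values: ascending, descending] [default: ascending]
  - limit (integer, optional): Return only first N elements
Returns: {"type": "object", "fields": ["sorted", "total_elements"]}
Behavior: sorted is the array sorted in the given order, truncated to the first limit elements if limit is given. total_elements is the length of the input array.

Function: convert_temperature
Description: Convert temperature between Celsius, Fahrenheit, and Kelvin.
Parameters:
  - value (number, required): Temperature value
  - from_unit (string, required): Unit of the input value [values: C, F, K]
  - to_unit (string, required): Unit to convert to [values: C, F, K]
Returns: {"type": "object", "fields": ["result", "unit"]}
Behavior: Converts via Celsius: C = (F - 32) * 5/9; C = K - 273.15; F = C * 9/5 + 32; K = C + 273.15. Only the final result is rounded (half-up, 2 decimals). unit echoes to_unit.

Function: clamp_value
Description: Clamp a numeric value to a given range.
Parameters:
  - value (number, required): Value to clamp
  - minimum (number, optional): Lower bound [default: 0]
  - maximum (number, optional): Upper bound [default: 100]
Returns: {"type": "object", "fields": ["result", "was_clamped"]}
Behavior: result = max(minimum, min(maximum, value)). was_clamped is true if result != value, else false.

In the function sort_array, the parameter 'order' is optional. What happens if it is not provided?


The sort_array spec declares:
  - order (string, optional): Sort direction [values: ascending, descending] [default: ascending]
It defaults to ascending


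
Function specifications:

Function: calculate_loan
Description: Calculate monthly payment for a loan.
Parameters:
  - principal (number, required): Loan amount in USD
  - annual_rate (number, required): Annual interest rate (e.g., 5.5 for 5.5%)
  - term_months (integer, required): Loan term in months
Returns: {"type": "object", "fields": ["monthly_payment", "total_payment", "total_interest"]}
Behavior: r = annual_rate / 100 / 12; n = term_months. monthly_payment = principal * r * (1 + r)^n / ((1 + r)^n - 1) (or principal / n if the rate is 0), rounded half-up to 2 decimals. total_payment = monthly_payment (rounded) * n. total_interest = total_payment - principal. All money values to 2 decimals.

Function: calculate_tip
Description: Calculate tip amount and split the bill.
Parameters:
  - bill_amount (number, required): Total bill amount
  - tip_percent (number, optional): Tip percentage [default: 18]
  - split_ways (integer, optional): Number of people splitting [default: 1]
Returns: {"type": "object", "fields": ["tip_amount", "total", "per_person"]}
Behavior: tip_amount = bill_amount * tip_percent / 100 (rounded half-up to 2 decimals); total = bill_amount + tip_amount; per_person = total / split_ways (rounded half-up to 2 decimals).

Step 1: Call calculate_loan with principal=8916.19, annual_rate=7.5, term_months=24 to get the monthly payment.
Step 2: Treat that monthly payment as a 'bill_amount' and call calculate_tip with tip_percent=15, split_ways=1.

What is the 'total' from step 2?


Step 1: calculate_loan(principal=8916.19, annual_rate=7.5, term_months=24)
  r = 7.5 / 100 / 12 = 0.00625 (keep full precision)
  (1 + r)^24 = 1.16129202
  monthly_payment = 8916.19 * 0.00625 * 1.16129202 / (1.16129202 - 1) = 401.224918 -> 401.22
  total_payment = 401.22 * 24 = 9629.28
  total_interest = 9629.28 - 8916.19 = 713.09
  -> monthly_payment = 401.22
Step 2: calculate_tip(bill_amount=401.22, tip_percent=15, split_ways=1)
  tip_amount = 401.22 * 15/100 = 60.183 -> 60.18
  total = 401.22 + 60.18 = 461.40
  per_person = 461.40 / 1 = 461.4 -> 461.40
  -> total = 461.40
$461.40


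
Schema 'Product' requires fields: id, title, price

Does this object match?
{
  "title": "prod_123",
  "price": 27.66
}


Checking required fields...
Missing: id
Invalid - missing required field 'id'


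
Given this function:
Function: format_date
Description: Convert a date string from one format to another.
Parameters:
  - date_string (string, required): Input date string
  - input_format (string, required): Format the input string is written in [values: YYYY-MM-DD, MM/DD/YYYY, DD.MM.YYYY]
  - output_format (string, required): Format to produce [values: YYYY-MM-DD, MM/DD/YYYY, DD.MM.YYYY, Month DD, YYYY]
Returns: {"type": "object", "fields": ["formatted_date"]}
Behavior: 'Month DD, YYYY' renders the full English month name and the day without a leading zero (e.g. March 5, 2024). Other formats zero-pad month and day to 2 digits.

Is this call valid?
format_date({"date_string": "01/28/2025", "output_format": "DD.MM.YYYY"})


Checking required parameters...
Missing required parameter: input_format
Invalid - missing required parameter 'input_format'


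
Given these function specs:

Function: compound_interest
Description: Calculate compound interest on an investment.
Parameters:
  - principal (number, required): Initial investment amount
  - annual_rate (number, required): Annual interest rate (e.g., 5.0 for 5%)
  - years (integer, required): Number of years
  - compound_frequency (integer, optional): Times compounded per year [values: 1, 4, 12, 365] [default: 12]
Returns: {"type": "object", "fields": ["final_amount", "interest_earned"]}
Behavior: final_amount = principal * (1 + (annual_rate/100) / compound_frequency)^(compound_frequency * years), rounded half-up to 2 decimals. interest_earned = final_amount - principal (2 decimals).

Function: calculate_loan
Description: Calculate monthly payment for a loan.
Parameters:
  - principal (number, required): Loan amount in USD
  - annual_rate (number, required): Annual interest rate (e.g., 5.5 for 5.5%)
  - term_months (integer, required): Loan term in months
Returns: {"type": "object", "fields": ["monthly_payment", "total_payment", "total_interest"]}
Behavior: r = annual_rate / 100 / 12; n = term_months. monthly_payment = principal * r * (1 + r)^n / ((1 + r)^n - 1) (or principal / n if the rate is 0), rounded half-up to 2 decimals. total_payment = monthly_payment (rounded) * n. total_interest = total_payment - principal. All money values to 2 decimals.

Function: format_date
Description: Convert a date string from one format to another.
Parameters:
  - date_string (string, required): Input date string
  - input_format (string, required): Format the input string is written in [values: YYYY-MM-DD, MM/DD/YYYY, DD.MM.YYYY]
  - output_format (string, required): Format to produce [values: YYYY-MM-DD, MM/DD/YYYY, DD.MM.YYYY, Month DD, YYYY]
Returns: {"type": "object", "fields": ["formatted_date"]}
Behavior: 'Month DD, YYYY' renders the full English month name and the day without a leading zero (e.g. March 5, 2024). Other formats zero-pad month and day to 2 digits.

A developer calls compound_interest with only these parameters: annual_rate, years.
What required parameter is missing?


Required parameters: principal, annual_rate, years
Provided: annual_rate, years
Missing: principal
principal


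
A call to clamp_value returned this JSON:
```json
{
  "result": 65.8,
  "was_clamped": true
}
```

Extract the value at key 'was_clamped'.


true


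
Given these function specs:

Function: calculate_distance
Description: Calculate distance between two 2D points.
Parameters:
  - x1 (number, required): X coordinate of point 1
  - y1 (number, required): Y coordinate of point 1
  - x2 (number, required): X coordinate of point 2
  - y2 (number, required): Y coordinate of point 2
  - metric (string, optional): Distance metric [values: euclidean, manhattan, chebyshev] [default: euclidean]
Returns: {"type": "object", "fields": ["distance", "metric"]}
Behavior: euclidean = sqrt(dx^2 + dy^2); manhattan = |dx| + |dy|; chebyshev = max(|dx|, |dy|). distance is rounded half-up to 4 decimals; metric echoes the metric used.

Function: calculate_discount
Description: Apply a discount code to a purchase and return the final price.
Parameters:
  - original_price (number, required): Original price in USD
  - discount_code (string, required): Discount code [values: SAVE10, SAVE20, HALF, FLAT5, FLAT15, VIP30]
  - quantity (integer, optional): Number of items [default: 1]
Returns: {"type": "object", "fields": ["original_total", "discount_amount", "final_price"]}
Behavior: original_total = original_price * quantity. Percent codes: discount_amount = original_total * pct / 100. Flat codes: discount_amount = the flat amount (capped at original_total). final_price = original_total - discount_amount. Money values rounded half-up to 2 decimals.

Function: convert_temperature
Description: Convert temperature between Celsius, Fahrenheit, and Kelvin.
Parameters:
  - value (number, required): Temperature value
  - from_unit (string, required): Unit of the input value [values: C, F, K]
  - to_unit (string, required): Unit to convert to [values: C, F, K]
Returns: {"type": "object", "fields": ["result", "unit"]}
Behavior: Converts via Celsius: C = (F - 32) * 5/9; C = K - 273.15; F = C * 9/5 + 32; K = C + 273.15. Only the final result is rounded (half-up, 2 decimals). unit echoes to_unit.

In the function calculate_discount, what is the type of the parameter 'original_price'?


The calculate_discount spec declares:
  - original_price (number, required): Original price in USD
Type:
number


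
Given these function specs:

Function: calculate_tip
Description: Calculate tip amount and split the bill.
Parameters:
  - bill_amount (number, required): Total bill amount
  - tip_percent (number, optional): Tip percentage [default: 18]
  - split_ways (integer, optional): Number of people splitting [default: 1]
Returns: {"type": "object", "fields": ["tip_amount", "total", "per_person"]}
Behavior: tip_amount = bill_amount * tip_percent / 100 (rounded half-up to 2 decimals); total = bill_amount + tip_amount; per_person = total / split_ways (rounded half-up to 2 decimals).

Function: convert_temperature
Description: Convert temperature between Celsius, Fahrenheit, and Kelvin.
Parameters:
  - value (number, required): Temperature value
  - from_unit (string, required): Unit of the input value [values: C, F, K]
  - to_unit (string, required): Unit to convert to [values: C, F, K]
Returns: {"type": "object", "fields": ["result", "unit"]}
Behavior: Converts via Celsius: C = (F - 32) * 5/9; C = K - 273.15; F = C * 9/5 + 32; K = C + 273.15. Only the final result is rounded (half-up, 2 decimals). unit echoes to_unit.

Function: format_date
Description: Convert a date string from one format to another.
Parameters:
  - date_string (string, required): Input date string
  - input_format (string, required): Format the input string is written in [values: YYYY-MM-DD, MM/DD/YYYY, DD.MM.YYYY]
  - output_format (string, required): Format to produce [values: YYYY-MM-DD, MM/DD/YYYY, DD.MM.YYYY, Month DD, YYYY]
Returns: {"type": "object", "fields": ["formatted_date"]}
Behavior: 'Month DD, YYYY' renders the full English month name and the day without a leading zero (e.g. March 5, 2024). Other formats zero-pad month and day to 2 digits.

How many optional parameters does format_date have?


Parameters of format_date: date_string (required), input_format (required), output_format (required)
Optional count:
0


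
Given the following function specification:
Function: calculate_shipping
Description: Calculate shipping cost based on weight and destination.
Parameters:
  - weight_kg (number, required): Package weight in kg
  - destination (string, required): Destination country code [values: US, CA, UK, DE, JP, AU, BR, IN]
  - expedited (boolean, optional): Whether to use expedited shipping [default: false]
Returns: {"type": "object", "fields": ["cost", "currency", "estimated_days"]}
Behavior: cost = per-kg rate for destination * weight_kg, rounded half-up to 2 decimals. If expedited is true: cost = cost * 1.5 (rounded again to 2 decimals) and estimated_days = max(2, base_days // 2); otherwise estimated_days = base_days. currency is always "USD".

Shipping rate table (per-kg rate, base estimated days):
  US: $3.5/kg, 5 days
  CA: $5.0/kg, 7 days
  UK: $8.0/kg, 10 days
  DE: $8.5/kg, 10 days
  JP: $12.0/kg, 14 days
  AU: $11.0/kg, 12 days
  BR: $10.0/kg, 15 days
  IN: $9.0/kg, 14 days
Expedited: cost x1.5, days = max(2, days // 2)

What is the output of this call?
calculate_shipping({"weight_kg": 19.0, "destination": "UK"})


Defaults applied: expedited=false
Rate for UK: $8.0/kg, base 10 days
cost = 8.0 * 19.0 = 152 -> 152.00
expedited not set/false: estimated_days = 10
Output:
{"cost": 152.0, "currency": "USD", "estimated_days": 10}


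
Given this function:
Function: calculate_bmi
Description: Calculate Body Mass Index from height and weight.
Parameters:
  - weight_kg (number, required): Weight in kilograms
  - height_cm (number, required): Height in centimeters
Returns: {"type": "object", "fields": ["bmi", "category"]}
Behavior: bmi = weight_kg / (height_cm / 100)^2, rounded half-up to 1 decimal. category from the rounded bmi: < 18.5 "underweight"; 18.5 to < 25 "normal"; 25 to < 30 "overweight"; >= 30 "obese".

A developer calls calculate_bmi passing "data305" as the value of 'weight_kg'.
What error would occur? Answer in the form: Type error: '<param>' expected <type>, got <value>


Spec: 'weight_kg' is declared as number; "data305" is a string.
Type error: 'weight_kg' expected number, got "data305"


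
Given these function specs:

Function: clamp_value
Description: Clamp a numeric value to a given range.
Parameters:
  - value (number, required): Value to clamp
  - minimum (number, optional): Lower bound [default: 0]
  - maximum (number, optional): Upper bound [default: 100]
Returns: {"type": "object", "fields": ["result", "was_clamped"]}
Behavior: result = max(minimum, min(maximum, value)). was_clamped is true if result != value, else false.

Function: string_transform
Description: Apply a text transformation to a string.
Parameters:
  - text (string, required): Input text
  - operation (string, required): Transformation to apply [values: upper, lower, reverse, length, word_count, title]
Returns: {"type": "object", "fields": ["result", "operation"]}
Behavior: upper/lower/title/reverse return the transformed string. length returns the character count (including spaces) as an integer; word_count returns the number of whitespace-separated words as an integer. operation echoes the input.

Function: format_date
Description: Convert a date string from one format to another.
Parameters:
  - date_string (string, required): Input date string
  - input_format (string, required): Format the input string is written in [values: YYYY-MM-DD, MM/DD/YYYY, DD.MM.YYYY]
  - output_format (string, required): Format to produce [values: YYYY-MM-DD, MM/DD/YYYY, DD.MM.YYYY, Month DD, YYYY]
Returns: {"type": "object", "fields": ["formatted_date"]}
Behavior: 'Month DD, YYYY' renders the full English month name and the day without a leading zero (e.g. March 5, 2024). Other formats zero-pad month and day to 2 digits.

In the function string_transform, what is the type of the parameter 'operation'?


The string_transform spec declares:
  - operation (string, required): Transformation to apply [values: upper, lower, reverse, length, word_count, title]
Type:
string


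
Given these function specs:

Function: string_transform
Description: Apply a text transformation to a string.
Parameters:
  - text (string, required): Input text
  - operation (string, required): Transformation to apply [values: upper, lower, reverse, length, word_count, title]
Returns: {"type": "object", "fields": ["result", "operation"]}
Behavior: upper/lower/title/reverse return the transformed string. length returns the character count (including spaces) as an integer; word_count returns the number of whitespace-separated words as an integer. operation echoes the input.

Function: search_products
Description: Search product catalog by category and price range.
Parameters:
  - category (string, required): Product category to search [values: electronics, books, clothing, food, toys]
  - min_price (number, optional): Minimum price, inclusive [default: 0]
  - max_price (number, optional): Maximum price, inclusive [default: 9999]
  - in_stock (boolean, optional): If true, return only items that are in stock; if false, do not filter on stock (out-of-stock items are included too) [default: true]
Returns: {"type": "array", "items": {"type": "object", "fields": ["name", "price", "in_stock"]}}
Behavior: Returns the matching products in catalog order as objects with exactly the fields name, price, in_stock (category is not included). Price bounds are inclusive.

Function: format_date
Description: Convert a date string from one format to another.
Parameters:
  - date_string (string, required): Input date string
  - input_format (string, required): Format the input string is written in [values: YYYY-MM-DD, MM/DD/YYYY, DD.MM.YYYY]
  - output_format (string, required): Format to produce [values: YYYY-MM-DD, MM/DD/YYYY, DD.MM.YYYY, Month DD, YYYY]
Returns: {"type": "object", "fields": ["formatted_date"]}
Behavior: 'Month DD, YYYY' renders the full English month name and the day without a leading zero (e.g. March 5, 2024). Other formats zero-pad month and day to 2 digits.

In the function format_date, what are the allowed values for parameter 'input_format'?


The format_date spec declares:
  - input_format (string, required): Format the input string is written in [values: YYYY-MM-DD, MM/DD/YYYY, DD.MM.YYYY]
Allowed values:
YYYY-MM-DD, MM/DD/YYYY, DD.MM.YYYY


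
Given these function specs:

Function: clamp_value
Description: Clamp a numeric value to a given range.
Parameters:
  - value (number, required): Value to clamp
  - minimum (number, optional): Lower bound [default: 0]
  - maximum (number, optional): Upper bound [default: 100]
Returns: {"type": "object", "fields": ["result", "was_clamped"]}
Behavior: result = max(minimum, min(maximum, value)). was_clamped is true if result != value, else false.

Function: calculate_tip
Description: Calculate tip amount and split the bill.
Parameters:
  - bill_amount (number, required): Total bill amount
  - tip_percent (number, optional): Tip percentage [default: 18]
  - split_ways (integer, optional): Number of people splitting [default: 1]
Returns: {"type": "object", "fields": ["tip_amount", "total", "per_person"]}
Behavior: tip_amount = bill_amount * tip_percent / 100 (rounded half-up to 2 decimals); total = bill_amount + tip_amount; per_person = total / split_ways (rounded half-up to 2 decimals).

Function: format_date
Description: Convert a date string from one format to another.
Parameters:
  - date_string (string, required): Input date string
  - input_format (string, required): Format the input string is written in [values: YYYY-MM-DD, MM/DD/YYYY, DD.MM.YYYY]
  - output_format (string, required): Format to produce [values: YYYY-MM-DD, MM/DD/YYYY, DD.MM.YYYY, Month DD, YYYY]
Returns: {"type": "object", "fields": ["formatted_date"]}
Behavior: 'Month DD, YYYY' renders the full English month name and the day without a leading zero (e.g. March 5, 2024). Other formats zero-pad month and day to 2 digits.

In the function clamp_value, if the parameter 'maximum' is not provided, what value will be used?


The clamp_value spec declares:
  - maximum (number, optional): Upper bound [default: 100]
Default:
100


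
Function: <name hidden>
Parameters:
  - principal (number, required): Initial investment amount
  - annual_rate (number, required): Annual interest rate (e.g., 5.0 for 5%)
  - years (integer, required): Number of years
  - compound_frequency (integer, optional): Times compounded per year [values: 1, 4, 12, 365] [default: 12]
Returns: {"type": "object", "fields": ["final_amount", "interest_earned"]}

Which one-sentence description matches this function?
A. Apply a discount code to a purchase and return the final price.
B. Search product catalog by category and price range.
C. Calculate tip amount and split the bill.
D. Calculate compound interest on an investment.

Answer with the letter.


Parameters principal, annual_rate, years, compound_frequency and return ["final_amount", "interest_earned"] fit: Calculate compound interest on an investment.
D


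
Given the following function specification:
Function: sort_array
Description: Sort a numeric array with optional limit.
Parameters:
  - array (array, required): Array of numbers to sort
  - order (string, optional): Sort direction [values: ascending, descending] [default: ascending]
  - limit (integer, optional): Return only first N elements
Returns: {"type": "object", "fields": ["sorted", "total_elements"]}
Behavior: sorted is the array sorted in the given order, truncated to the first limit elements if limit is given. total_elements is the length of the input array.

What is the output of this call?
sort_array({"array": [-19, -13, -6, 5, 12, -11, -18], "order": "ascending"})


sorted ascending: [-19, -18, -13, -11, -6, 5, 12]
total_elements = len(input) = 7
Output:
{"sorted": [-19, -18, -13, -11, -6, 5, 12], "total_elements": 7}


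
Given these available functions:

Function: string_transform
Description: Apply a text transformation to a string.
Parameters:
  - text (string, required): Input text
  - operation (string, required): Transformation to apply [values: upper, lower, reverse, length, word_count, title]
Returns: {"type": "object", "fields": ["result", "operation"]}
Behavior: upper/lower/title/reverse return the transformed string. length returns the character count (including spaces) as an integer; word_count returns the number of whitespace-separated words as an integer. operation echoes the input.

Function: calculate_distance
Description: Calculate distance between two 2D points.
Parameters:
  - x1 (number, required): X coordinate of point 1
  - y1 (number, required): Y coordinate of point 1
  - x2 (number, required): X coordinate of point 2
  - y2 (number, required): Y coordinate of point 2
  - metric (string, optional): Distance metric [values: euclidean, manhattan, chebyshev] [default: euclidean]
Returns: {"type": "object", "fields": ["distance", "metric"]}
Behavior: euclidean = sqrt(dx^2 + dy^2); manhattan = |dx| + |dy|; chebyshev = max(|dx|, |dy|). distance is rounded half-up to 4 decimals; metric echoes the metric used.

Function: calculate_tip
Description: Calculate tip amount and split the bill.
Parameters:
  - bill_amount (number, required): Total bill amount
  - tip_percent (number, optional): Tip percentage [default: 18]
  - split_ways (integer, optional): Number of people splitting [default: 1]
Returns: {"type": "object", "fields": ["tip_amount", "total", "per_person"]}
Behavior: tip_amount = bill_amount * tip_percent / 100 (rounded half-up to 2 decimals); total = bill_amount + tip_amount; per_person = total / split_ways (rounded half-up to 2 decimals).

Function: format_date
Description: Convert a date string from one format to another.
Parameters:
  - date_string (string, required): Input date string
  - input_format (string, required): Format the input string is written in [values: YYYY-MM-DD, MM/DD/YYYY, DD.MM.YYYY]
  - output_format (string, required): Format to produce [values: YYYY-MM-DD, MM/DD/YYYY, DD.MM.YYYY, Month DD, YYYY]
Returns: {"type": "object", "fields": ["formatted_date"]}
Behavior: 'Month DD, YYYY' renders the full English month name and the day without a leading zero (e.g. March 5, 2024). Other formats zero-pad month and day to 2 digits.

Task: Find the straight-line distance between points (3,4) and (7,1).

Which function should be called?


The task needs a function whose description is: Calculate distance between two 2D points.
calculate_distance


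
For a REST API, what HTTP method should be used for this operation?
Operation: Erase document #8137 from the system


GET = read, POST = create, PUT = update/replace, DELETE = remove
This operation is a removal.
DELETE


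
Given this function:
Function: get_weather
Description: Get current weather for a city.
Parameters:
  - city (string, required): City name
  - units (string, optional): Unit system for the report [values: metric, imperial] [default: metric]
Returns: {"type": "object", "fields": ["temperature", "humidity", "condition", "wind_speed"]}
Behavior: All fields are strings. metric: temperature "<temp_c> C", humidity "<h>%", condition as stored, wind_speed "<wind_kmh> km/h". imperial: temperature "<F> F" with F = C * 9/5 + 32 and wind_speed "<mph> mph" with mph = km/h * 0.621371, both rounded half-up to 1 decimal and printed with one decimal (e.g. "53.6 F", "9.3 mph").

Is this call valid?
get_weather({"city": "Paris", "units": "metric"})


Checking all required parameters present and types match... All valid.
Valid


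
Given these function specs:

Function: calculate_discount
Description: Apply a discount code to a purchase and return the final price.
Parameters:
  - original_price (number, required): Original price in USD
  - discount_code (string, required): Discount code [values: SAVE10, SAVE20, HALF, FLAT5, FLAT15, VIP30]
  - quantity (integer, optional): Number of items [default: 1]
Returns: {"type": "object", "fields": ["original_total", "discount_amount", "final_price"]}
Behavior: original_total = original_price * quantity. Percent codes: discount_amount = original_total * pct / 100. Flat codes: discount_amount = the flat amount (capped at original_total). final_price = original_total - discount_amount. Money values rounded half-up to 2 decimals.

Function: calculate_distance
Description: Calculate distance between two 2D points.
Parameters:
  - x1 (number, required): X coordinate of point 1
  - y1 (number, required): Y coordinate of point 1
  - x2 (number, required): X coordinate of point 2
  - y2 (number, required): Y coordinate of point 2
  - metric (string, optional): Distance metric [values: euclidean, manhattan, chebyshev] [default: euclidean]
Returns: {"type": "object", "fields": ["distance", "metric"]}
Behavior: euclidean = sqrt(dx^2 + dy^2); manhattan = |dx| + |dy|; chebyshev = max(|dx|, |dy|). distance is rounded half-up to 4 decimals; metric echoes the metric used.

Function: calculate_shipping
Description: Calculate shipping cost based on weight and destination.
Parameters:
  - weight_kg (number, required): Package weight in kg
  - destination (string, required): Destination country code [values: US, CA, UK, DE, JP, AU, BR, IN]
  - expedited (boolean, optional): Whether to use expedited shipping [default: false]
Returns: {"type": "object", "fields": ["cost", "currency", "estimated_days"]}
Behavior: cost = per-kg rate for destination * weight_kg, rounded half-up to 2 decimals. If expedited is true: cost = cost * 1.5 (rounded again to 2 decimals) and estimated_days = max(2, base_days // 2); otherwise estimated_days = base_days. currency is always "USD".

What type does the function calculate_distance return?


The calculate_distance spec declares Returns: {"type": "object", "fields": ["distance", "metric"]}
Type:
object


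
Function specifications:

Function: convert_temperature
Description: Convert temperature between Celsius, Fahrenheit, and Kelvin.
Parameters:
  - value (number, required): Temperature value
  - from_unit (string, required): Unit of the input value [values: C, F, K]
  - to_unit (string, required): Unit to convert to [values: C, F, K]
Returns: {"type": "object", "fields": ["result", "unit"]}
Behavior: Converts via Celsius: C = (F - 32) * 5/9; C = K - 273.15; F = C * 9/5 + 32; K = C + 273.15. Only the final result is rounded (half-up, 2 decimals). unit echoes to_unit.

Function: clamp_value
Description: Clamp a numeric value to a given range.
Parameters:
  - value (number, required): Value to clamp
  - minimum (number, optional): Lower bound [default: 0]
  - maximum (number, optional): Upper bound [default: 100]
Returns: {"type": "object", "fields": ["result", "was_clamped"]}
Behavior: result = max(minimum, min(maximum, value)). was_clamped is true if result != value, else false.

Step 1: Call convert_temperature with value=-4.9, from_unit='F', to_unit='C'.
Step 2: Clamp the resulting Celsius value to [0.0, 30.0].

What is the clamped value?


Step 1: convert_temperature(value=-4.9, from_unit=F, to_unit=C)
  To C: (-4.9 - 32) * 5/9 = -20.5
  Target is C: -20.5
  Round to 2 decimals: -20.5
  -> result = -20.5 C
Step 2: clamp_value(value=-20.5, minimum=0.0, maximum=30.0)
  result = max(0.0, min(30.0, -20.5)) = max(0.0, -20.5) = 0.0
  was_clamped = (0.0 != -20.5) = true
  -> result = 0.0
0.0
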